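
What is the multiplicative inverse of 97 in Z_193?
97^(-1) ≡ 2 (mod 193). Verification: 97 × 2 = 194 ≡ 1 (mod 193)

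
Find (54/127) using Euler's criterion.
(54/127) = 54^{63} mod 127 = -1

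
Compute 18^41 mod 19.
Using Fermat: 18^{18} ≡ 1 (mod 19). 41 ≡ 5 (mod 18). So 18^{41} ≡ 18^{5} ≡ 18 (mod 19)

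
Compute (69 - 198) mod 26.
1

(69 - 198) = -129
-129 mod 26 = 1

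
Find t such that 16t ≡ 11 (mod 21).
2

Since gcd(16, 21) = 1 divides 11, a solution exists.
Multiply both sides by the inverse of 16 mod 21:
  16^(-1) mod 21 = 4
  x ≡ 4 × 11 ≡ 44 ≡ 2 (mod 21)
Verification: 16 × 2 = 32 = 1 × 21 + 11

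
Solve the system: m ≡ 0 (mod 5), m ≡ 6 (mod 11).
M = 5 × 11 = 55. M₁ = 11, y₁ ≡ 1 (mod 5). M₂ = 5, y₂ ≡ 9 (mod 11). m = 0×11×1 + 6×5×9 ≡ 50 (mod 55)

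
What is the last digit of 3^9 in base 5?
9 = 8 + 1 (binary 1001). Repeated squaring mod 5: 3^1 ≡ 3; 3^2 ≡ 3² = 9 ≡ 4; 3^4 ≡ 4² = 16 ≡ 1; 3^8 ≡ 1² = 1 ≡ 1. Multiply: 3^9 = 3^8 × 3^1 ≡ 1 × 3 (mod 5): 1 × 3 = 3 ≡ 3. So 3^9 ≡ 3 (mod 5).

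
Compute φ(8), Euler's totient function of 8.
4

Prime factorization: 8 = 2^3
Using the formula φ(n) = n × Π(1 - 1/p) for each prime factor p:
φ(8) = 8 × (1 - 1/2)
φ(8) = 4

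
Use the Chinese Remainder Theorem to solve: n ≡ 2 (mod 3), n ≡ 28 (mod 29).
M = 3 × 29 = 87. M₁ = 29, y₁ ≡ 2 (mod 3). M₂ = 3, y₂ ≡ 10 (mod 29). n = 2×29×2 + 28×3×10 ≡ 86 (mod 87)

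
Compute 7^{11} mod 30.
13

Using successive squaring:
Binary expansion of 11: 1011
Powers of 7 mod 30 (each is the square of the previous):
  7^1 ≡ 7 (mod 30)
  7^2 ≡ 7² = 49 ≡ 19 (mod 30)
  7^4 ≡ 19² = 361 ≡ 1 (mod 30)
  7^8 ≡ 1² = 1 ≡ 1 (mod 30)
11 = 8 + 2 + 1, so 7^11 = 7^8 × 7^2 × 7^1 ≡ 1 × 19 × 7 (mod 30)
Multiplying step by step:
  1 × 19 = 19 ≡ 19 (mod 30)
  19 × 7 = 133 ≡ 13 (mod 30)
Result: 7^11 ≡ 13 (mod 30)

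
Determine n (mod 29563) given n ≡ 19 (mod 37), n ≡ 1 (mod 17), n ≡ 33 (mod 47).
21183

Using the Chinese Remainder Theorem:
M = product of moduli = 29563
For equation 1: M_1 = 799, 799 ≡ 22 (mod 37), inverse of 799 mod 37 is 32 (check: 22 × 32 = 704 ≡ 1 (mod 37))
For equation 2: M_2 = 1739, 1739 ≡ 5 (mod 17), inverse of 1739 mod 17 is 7 (check: 5 × 7 = 35 ≡ 1 (mod 17))
For equation 3: M_3 = 629, 629 ≡ 18 (mod 47), inverse of 629 mod 47 is 34 (check: 18 × 34 = 612 ≡ 1 (mod 47))
Combine: n ≡ Σ r_i×M_i×(M_i⁻¹ mod m_i) = 19×799×32 + 1×1739×7 + 33×629×34 = 485792 + 12173 + 705738 = 1203703
1203703 mod 29563 = 21183
n ≡ 21183 (mod 29563)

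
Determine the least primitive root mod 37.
p - 1 = 36 has prime divisors 2, 3. h is a primitive root mod 37 iff h^(36/q) ≢ 1 (mod 37) for each such q.
h = 2: 2^18 ≡ 36, 2^12 ≡ 26 (mod 37); none is 1, so 2 has order 36 and is a primitive root.
The smallest primitive root mod 37 is g = 2.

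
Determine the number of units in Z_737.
660

Prime factorization: 737 = 11 × 67
Using the formula φ(n) = n × Π(1 - 1/p) for each prime factor p:
φ(737) = 737 × (1 - 1/11) × (1 - 1/67)
φ(737) = 660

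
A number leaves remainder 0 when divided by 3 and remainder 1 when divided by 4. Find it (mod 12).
M = 3 × 4 = 12. M₁ = 4, y₁ ≡ 1 (mod 3). M₂ = 3, y₂ ≡ 3 (mod 4). t = 0×4×1 + 1×3×3 ≡ 9 (mod 12)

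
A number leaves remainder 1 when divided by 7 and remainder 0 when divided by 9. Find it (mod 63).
M = 7 × 9 = 63. M₁ = 9, y₁ ≡ 4 (mod 7). M₂ = 7, y₂ ≡ 4 (mod 9). m = 1×9×4 + 0×7×4 ≡ 36 (mod 63)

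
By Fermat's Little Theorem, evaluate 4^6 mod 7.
By Fermat's Little Theorem, 4^{6} ≡ 1 (mod 7) since 7 is prime and gcd(4, 7) = 1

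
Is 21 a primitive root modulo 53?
Yes

To verify, check if 21^(52/q) ≢ 1 (mod 53) for each prime divisor q of 52
Divisors of 52 = 52: [1, 2, 4, 13, 26, 52]
  21^(52/2) = 21^26 ≡ 52 (mod 53)
  21^(52/13) = 21^4 ≡ 24 (mod 53)
Conclusion: 21 is a primitive root modulo 53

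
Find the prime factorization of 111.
3 × 37

Divide by primes starting from smallest:
111 ÷ 3 = 37
37 ÷ 37 = 1

111 = 3 × 37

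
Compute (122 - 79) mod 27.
16

(122 - 79) = 43
43 mod 27 = 16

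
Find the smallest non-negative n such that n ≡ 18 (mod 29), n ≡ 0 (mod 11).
308

Using the Chinese Remainder Theorem:
M = product of moduli = 319
For equation 1: M_1 = 11, 11 ≡ 11 (mod 29), inverse of 11 mod 29 is 8 (check: 11 × 8 = 88 ≡ 1 (mod 29))
For equation 2: M_2 = 29, 29 ≡ 7 (mod 11), inverse of 29 mod 11 is 8 (check: 7 × 8 = 56 ≡ 1 (mod 11))
Combine: n ≡ Σ r_i×M_i×(M_i⁻¹ mod m_i) = 18×11×8 + 0×29×8 = 1584 + 0 = 1584
1584 mod 319 = 308
n ≡ 308 (mod 319)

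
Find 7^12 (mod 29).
Using repeated squaring. 12 = 8 + 4 (binary 1100). Repeated squaring mod 29: 7^1 ≡ 7; 7^2 ≡ 7² = 49 ≡ 20; 7^4 ≡ 20² = 400 ≡ 23; 7^8 ≡ 23² = 529 ≡ 7. Multiply: 7^12 = 7^8 × 7^4 ≡ 7 × 23 (mod 29): 7 × 23 = 161 ≡ 16. So 7^12 ≡ 16 (mod 29).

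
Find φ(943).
880

Prime factorization: 943 = 23 × 41
Using the formula φ(n) = n × Π(1 - 1/p) for each prime factor p:
φ(943) = 943 × (1 - 1/23) × (1 - 1/41)
φ(943) = 880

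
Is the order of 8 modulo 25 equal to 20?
Yes, ord_25(8) = 20.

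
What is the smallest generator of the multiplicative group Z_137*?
p - 1 = 136 has prime divisors 2, 17. h is a primitive root mod 137 iff h^(136/q) ≢ 1 (mod 137) for each such q.
h = 2: 2^68 ≡ 1, 2^8 ≡ 119 (mod 137); 2^68 ≡ 1, so not a primitive root.
h = 3: 3^68 ≡ 136, 3^8 ≡ 122 (mod 137); none is 1, so 3 has order 136 and is a primitive root.
The smallest primitive root mod 137 is g = 3.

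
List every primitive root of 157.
Primitive roots mod 157: {5, 6, 15, 18, 20, 21, 24, 26, 34, 38, 43, 53, 55, 60, 61, 62, 63, 66, 69, 70, 72, 73, 74, 77, 80, 83, 84, 85, 87, 88, 91, 94, 95, 96, 97, 102, 104, 114, 119, 123, 131, 133, 136, 137, 139, 142, 151, 152}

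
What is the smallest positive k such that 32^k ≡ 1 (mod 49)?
Powers of 32 mod 49: 32^1≡32, 32^2≡44, 32^3≡36, 32^4≡25, 32^5≡16, 32^6≡22, 32^7≡18, 32^8≡37, 32^9≡8, 32^10≡11, 32^11≡9, 32^12≡43, 32^13≡4, 32^14≡30, 32^15≡29, 32^16≡46, 32^17≡2, 32^18≡15, 32^19≡39, 32^20≡23, 32^21≡1. Order = 21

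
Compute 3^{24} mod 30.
21

Using successive squaring:
Binary expansion of 24: 11000
Powers of 3 mod 30 (each is the square of the previous):
  3^1 ≡ 3 (mod 30)
  3^2 ≡ 3² = 9 ≡ 9 (mod 30)
  3^4 ≡ 9² = 81 ≡ 21 (mod 30)
  3^8 ≡ 21² = 441 ≡ 21 (mod 30)
  3^16 ≡ 21² = 441 ≡ 21 (mod 30)
24 = 16 + 8, so 3^24 = 3^16 × 3^8 ≡ 21 × 21 (mod 30)
Multiplying step by step:
  21 × 21 = 441 ≡ 21 (mod 30)
Result: 3^24 ≡ 21 (mod 30)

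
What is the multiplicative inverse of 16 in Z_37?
16^(-1) ≡ 7 (mod 37). Verification: 16 × 7 = 112 ≡ 1 (mod 37)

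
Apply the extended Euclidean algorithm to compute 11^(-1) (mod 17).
Extended GCD: 11(-3) + 17(2) = 1. So 11^(-1) ≡ 14 ≡ 14 (mod 17). Verify: 11 × 14 = 154 ≡ 1 (mod 17)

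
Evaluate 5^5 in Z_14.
5 = 4 + 1 (binary 101). Repeated squaring mod 14: 5^1 ≡ 5; 5^2 ≡ 5² = 25 ≡ 11; 5^4 ≡ 11² = 121 ≡ 9. Multiply: 5^5 = 5^4 × 5^1 ≡ 9 × 5 (mod 14): 9 × 5 = 45 ≡ 3. So 5^5 ≡ 3 (mod 14).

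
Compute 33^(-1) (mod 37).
33^(-1) ≡ 9 (mod 37). Verification: 33 × 9 = 297 ≡ 1 (mod 37)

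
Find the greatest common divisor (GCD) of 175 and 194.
1

Using the Euclidean algorithm:
175 = 0 × 194 + 175
194 = 1 × 175 + 19
175 = 9 × 19 + 4
19 = 4 × 4 + 3
4 = 1 × 3 + 1
3 = 3 × 1 + 0

GCD(175, 194) = 1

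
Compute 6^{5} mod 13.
2

Using successive squaring:
Binary expansion of 5: 101
Powers of 6 mod 13 (each is the square of the previous):
  6^1 ≡ 6 (mod 13)
  6^2 ≡ 6² = 36 ≡ 10 (mod 13)
  6^4 ≡ 10² = 100 ≡ 9 (mod 13)
5 = 4 + 1, so 6^5 = 6^4 × 6^1 ≡ 9 × 6 (mod 13)
Multiplying step by step:
  9 × 6 = 54 ≡ 2 (mod 13)
Result: 6^5 ≡ 2 (mod 13)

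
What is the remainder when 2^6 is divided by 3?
6 = 4 + 2 (binary 110). Repeated squaring mod 3: 2^1 ≡ 2; 2^2 ≡ 2² = 4 ≡ 1; 2^4 ≡ 1² = 1 ≡ 1. Multiply: 2^6 = 2^4 × 2^2 ≡ 1 × 1 (mod 3): 1 × 1 = 1 ≡ 1. So 2^6 ≡ 1 (mod 3).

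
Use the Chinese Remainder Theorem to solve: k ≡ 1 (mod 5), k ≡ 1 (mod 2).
M = 5 × 2 = 10. M₁ = 2, y₁ ≡ 3 (mod 5). M₂ = 5, y₂ ≡ 1 (mod 2). k = 1×2×3 + 1×5×1 ≡ 1 (mod 10)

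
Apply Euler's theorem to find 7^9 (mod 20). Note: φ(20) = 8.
By Euler: 7^{8} ≡ 1 (mod 20) since gcd(7, 20) = 1. 9 = 1×8 + 1. So 7^{9} ≡ 7^{1} ≡ 7 (mod 20)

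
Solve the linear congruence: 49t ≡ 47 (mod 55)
38

Since gcd(49, 55) = 1 divides 47, a solution exists.
Multiply both sides by the inverse of 49 mod 55:
  49^(-1) mod 55 = 9
  x ≡ 9 × 47 ≡ 423 ≡ 38 (mod 55)
Verification: 49 × 38 = 1862 = 33 × 55 + 47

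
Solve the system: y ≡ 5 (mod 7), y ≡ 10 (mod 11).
M = 7 × 11 = 77. M₁ = 11, y₁ ≡ 2 (mod 7). M₂ = 7, y₂ ≡ 8 (mod 11). y = 5×11×2 + 10×7×8 ≡ 54 (mod 77)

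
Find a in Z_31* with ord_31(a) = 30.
3 has order 30 mod 31 since 3^{30} ≡ 1 (mod 31) and no smaller power works.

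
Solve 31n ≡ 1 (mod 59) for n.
40

Using Extended Euclidean Algorithm:
gcd(31, 59) = 1
Bezout coefficients: 31 × -19 + 59 × 10 = 1
So 31 × -19 ≡ 1 (mod 59)
The inverse is -19 mod 59 = 40
Verification: 31 × 40 = 1240 = 21 × 59 + 1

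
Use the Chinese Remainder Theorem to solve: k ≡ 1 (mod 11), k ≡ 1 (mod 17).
1

Using the Chinese Remainder Theorem:
M = product of moduli = 187
For equation 1: M_1 = 17, 17 ≡ 6 (mod 11), inverse of 17 mod 11 is 2 (check: 6 × 2 = 12 ≡ 1 (mod 11))
For equation 2: M_2 = 11, 11 ≡ 11 (mod 17), inverse of 11 mod 17 is 14 (check: 11 × 14 = 154 ≡ 1 (mod 17))
Combine: k ≡ Σ r_i×M_i×(M_i⁻¹ mod m_i) = 1×17×2 + 1×11×14 = 34 + 154 = 188
188 mod 187 = 1
k ≡ 1 (mod 187)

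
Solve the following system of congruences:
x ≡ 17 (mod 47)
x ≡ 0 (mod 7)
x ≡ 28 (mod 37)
6503

Using the Chinese Remainder Theorem:
M = product of moduli = 12173
For equation 1: M_1 = 259, 259 ≡ 24 (mod 47), inverse of 259 mod 47 is 2 (check: 24 × 2 = 48 ≡ 1 (mod 47))
For equation 2: M_2 = 1739, 1739 ≡ 3 (mod 7), inverse of 1739 mod 7 is 5 (check: 3 × 5 = 15 ≡ 1 (mod 7))
For equation 3: M_3 = 329, 329 ≡ 33 (mod 37), inverse of 329 mod 37 is 9 (check: 33 × 9 = 297 ≡ 1 (mod 37))
Combine: x ≡ Σ r_i×M_i×(M_i⁻¹ mod m_i) = 17×259×2 + 0×1739×5 + 28×329×9 = 8806 + 0 + 82908 = 91714
91714 mod 12173 = 6503
x ≡ 6503 (mod 12173)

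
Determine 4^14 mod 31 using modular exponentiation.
Using repeated squaring. 14 = 8 + 4 + 2 (binary 1110). Repeated squaring mod 31: 4^1 ≡ 4; 4^2 ≡ 4² = 16 ≡ 16; 4^4 ≡ 16² = 256 ≡ 8; 4^8 ≡ 8² = 64 ≡ 2. Multiply: 4^14 = 4^8 × 4^4 × 4^2 ≡ 2 × 8 × 16 (mod 31): 2 × 8 = 16 ≡ 16; 16 × 16 = 256 ≡ 8. So 4^14 ≡ 8 (mod 31).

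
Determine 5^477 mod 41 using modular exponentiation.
Using Fermat: 5^{40} ≡ 1 (mod 41). 477 ≡ 37 (mod 40). So 5^{477} ≡ 5^{37} ≡ 21 (mod 41)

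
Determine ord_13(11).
Powers of 11 mod 13: 11^1≡11, 11^2≡4, 11^3≡5, 11^4≡3, 11^5≡7, 11^6≡12, 11^7≡2, 11^8≡9, 11^9≡8, 11^10≡10, 11^11≡6, 11^12≡1. Order = 12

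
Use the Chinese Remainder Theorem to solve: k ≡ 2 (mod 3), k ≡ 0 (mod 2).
M = 3 × 2 = 6. M₁ = 2, y₁ ≡ 2 (mod 3). M₂ = 3, y₂ ≡ 1 (mod 2). k = 2×2×2 + 0×3×1 ≡ 2 (mod 6)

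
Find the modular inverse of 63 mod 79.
63^(-1) ≡ 74 (mod 79). Verification: 63 × 74 = 4662 ≡ 1 (mod 79)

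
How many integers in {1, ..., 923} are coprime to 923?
840

Prime factorization: 923 = 13 × 71
Using the formula φ(n) = n × Π(1 - 1/p) for each prime factor p:
φ(923) = 923 × (1 - 1/13) × (1 - 1/71)
φ(923) = 840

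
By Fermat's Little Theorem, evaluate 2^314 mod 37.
By Fermat: 2^{36} ≡ 1 (mod 37). 314 = 8×36 + 26. So 2^{314} ≡ 2^{26} ≡ 3 (mod 37)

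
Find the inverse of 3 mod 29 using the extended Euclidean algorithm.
Extended GCD: 3(10) + 29(-1) = 1. So 3^(-1) ≡ 10 ≡ 10 (mod 29). Verify: 3 × 10 = 30 ≡ 1 (mod 29)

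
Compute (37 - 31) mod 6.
0

(37 - 31) = 6
6 mod 6 = 0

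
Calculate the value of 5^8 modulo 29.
8 = 8 (binary 1000). Repeated squaring mod 29: 5^1 ≡ 5; 5^2 ≡ 5² = 25 ≡ 25; 5^4 ≡ 25² = 625 ≡ 16; 5^8 ≡ 16² = 256 ≡ 24. So 5^8 ≡ 24 (mod 29).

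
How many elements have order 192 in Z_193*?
Number of primitive roots mod 193 = φ(192) = 64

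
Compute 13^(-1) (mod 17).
13^(-1) ≡ 4 (mod 17). Verification: 13 × 4 = 52 ≡ 1 (mod 17)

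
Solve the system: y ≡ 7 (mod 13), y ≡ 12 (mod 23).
M = 13 × 23 = 299. M₁ = 23, y₁ ≡ 4 (mod 13). M₂ = 13, y₂ ≡ 16 (mod 23). y = 7×23×4 + 12×13×16 ≡ 150 (mod 299)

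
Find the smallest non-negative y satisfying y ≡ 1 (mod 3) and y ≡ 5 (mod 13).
M = 3 × 13 = 39. M₁ = 13, y₁ ≡ 1 (mod 3). M₂ = 3, y₂ ≡ 9 (mod 13). y = 1×13×1 + 5×3×9 ≡ 31 (mod 39)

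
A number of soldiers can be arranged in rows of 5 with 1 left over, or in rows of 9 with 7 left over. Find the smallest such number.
M = 5 × 9 = 45. M₁ = 9, y₁ ≡ 4 (mod 5). M₂ = 5, y₂ ≡ 2 (mod 9). x = 1×9×4 + 7×5×2 ≡ 16 (mod 45). The smallest positive such number is 16.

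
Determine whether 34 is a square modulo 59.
By Euler's criterion: 34^{29} ≡ 58 (mod 59). Since this equals -1 (≡ 58), 34 is not a QR.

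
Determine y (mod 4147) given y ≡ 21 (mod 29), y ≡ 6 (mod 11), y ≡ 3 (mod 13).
3240

Using the Chinese Remainder Theorem:
M = product of moduli = 4147
For equation 1: M_1 = 143, 143 ≡ 27 (mod 29), inverse of 143 mod 29 is 14 (check: 27 × 14 = 378 ≡ 1 (mod 29))
For equation 2: M_2 = 377, 377 ≡ 3 (mod 11), inverse of 377 mod 11 is 4 (check: 3 × 4 = 12 ≡ 1 (mod 11))
For equation 3: M_3 = 319, 319 ≡ 7 (mod 13), inverse of 319 mod 13 is 2 (check: 7 × 2 = 14 ≡ 1 (mod 13))
Combine: y ≡ Σ r_i×M_i×(M_i⁻¹ mod m_i) = 21×143×14 + 6×377×4 + 3×319×2 = 42042 + 9048 + 1914 = 53004
53004 mod 4147 = 3240
y ≡ 3240 (mod 4147)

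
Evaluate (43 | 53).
(43/53) = 43^{26} mod 53 = 1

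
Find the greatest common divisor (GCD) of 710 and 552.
2

Using the Euclidean algorithm:
710 = 1 × 552 + 158
552 = 3 × 158 + 78
158 = 2 × 78 + 2
78 = 39 × 2 + 0

GCD(710, 552) = 2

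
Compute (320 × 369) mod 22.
6

(320 × 369) = 118080
118080 mod 22 = 6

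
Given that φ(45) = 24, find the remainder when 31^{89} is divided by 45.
By Euler: 31^{24} ≡ 1 (mod 45) since gcd(31, 45) = 1. 89 = 3×24 + 17. So 31^{89} ≡ 31^{17} ≡ 16 (mod 45)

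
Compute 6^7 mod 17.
7 = 4 + 2 + 1 (binary 111). Repeated squaring mod 17: 6^1 ≡ 6; 6^2 ≡ 6² = 36 ≡ 2; 6^4 ≡ 2² = 4 ≡ 4. Multiply: 6^7 = 6^4 × 6^2 × 6^1 ≡ 4 × 2 × 6 (mod 17): 4 × 2 = 8 ≡ 8; 8 × 6 = 48 ≡ 14. So 6^7 ≡ 14 (mod 17).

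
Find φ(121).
110

Prime factorization: 121 = 11^2
Using the formula φ(n) = n × Π(1 - 1/p) for each prime factor p:
φ(121) = 121 × (1 - 1/11)
φ(121) = 110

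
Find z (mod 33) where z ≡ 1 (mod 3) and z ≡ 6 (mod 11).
M = 3 × 11 = 33. M₁ = 11, y₁ ≡ 2 (mod 3). M₂ = 3, y₂ ≡ 4 (mod 11). z = 1×11×2 + 6×3×4 ≡ 28 (mod 33)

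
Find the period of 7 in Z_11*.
Powers of 7 mod 11: 7^1≡7, 7^2≡5, 7^3≡2, 7^4≡3, 7^5≡10, 7^6≡4, 7^7≡6, 7^8≡9, 7^9≡8, 7^10≡1. Order = 10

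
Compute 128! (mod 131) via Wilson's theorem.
(130)! = (128)! × (129) × (130) ≡ -1 (mod 131). So (128)! ≡ -1 × [(130)(129)]^(-1) ≡ 65 (mod 131)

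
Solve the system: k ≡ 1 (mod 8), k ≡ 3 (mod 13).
M = 8 × 13 = 104. M₁ = 13, y₁ ≡ 5 (mod 8). M₂ = 8, y₂ ≡ 5 (mod 13). k = 1×13×5 + 3×8×5 ≡ 81 (mod 104)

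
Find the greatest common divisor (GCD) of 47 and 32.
1

Using the Euclidean algorithm:
47 = 1 × 32 + 15
32 = 2 × 15 + 2
15 = 7 × 2 + 1
2 = 2 × 1 + 0

GCD(47, 32) = 1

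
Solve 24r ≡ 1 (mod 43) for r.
24^(-1) ≡ 9 (mod 43). Verification: 24 × 9 = 216 ≡ 1 (mod 43)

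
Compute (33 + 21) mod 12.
6

(33 + 21) = 54
54 mod 12 = 6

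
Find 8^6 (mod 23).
6 = 4 + 2 (binary 110). Repeated squaring mod 23: 8^1 ≡ 8; 8^2 ≡ 8² = 64 ≡ 18; 8^4 ≡ 18² = 324 ≡ 2. Multiply: 8^6 = 8^4 × 8^2 ≡ 2 × 18 (mod 23): 2 × 18 = 36 ≡ 13. So 8^6 ≡ 13 (mod 23).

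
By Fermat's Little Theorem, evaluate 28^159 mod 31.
By Fermat: 28^{30} ≡ 1 (mod 31). 159 = 5×30 + 9. So 28^{159} ≡ 28^{9} ≡ 2 (mod 31)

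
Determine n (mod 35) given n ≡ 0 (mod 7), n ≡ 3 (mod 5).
28

Using the Chinese Remainder Theorem:
M = product of moduli = 35
For equation 1: M_1 = 5, 5 ≡ 5 (mod 7), inverse of 5 mod 7 is 3 (check: 5 × 3 = 15 ≡ 1 (mod 7))
For equation 2: M_2 = 7, 7 ≡ 2 (mod 5), inverse of 7 mod 5 is 3 (check: 2 × 3 = 6 ≡ 1 (mod 5))
Combine: n ≡ Σ r_i×M_i×(M_i⁻¹ mod m_i) = 0×5×3 + 3×7×3 = 0 + 63 = 63
63 mod 35 = 28
n ≡ 28 (mod 35)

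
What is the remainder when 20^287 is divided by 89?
Using Fermat: 20^{88} ≡ 1 (mod 89). 287 ≡ 23 (mod 88). So 20^{287} ≡ 20^{23} ≡ 69 (mod 89)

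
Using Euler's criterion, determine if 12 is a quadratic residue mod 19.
By Euler's criterion: 12^{9} ≡ 18 (mod 19). Since this equals -1 (≡ 18), 12 is not a QR.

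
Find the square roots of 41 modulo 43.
The square roots of 41 mod 43 are 16 and 27. Verify: 16² = 256 ≡ 41 (mod 43)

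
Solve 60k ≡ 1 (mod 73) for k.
60^(-1) ≡ 28 (mod 73). Verification: 60 × 28 = 1680 ≡ 1 (mod 73)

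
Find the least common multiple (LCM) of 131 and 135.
17685

First find GCD(131, 135) using the Euclidean algorithm:
131 = 0 × 135 + 131
135 = 1 × 131 + 4
131 = 32 × 4 + 3
4 = 1 × 3 + 1
3 = 3 × 1 + 0
GCD(131, 135) = 1

LCM formula: LCM(a, b) = (a × b) / GCD(a, b)
LCM(131, 135) = (131 × 135) / 1
LCM(131, 135) = 17685 / 1
LCM(131, 135) = 17685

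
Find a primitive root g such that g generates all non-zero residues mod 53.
p - 1 = 52 has prime divisors 2, 13. h is a primitive root mod 53 iff h^(52/q) ≢ 1 (mod 53) for each such q.
h = 2: 2^26 ≡ 52, 2^4 ≡ 16 (mod 53); none is 1, so 2 has order 52 and is a primitive root.
The smallest primitive root mod 53 is g = 2.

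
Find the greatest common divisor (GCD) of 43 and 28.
1

Using the Euclidean algorithm:
43 = 1 × 28 + 15
28 = 1 × 15 + 13
15 = 1 × 13 + 2
13 = 6 × 2 + 1
2 = 2 × 1 + 0

GCD(43, 28) = 1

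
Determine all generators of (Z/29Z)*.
Primitive roots mod 29: {2, 3, 8, 10, 11, 14, 15, 18, 19, 21, 26, 27}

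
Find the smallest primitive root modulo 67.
2

A primitive root g modulo p has order p-1 = 66
Prime divisors of 66: [2, 3, 11]
g is a primitive root iff g^(66/q) ≢ 1 (mod 67) for each prime divisor q
Testing small values:
  g = 2: 2^33 ≡ 66, 2^22 ≡ 37, 2^6 ≡ 64 (mod 67) → none is 1, primitive root!
The smallest primitive root is 2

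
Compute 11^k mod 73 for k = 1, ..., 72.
g^1, g^2, ..., g^{72} mod 73: {11, 48, 17, 41, 13, 70, 40, 2, 22, 23, 34, 9, 26, 67, 7, 4, 44, 46, 68, 18, 52, 61, 14, 8, 15, 19, 63, 36, 31, 49, 28, 16, 30, 38, 53, 72, 62, 25, 56, 32, 60, 3, 33, 71, 51, 50, 39, 64, 47, 6, 66, 69, 29, 27, 5, 55, 21, 12, 59, 65, 58, 54, 10, 37, 42, 24, 45, 57, 43, 35, 20, 1}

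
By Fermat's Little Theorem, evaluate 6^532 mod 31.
By Fermat: 6^{30} ≡ 1 (mod 31). 532 ≡ 22 (mod 30). So 6^{532} ≡ 6^{22} ≡ 25 (mod 31)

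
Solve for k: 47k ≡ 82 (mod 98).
8

Since gcd(47, 98) = 1 divides 82, a solution exists.
Multiply both sides by the inverse of 47 mod 98:
  47^(-1) mod 98 = 73
  x ≡ 73 × 82 ≡ 5986 ≡ 8 (mod 98)
Verification: 47 × 8 = 376 = 3 × 98 + 82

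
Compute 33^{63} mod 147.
48

Using successive squaring:
Binary expansion of 63: 111111
Powers of 33 mod 147 (each is the square of the previous):
  33^1 ≡ 33 (mod 147)
  33^2 ≡ 33² = 1089 ≡ 60 (mod 147)
  33^4 ≡ 60² = 3600 ≡ 72 (mod 147)
  33^8 ≡ 72² = 5184 ≡ 39 (mod 147)
  33^16 ≡ 39² = 1521 ≡ 51 (mod 147)
  33^32 ≡ 51² = 2601 ≡ 102 (mod 147)
63 = 32 + 16 + 8 + 4 + 2 + 1, so 33^63 = 33^32 × 33^16 × 33^8 × 33^4 × 33^2 × 33^1 ≡ 102 × 51 × 39 × 72 × 60 × 33 (mod 147)
Multiplying step by step:
  102 × 51 = 5202 ≡ 57 (mod 147)
  57 × 39 = 2223 ≡ 18 (mod 147)
  18 × 72 = 1296 ≡ 120 (mod 147)
  120 × 60 = 7200 ≡ 144 (mod 147)
  144 × 33 = 4752 ≡ 48 (mod 147)
Result: 33^63 ≡ 48 (mod 147)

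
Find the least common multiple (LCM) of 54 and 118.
3186

First find GCD(54, 118) using the Euclidean algorithm:
54 = 0 × 118 + 54
118 = 2 × 54 + 10
54 = 5 × 10 + 4
10 = 2 × 4 + 2
4 = 2 × 2 + 0
GCD(54, 118) = 2

LCM formula: LCM(a, b) = (a × b) / GCD(a, b)
LCM(54, 118) = (54 × 118) / 2
LCM(54, 118) = 6372 / 2
LCM(54, 118) = 3186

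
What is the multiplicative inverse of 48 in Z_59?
16

Using Extended Euclidean Algorithm:
gcd(48, 59) = 1
Bezout coefficients: 48 × 16 + 59 × -13 = 1
So 48 × 16 ≡ 1 (mod 59)
The inverse is 16 mod 59 = 16
Verification: 48 × 16 = 768 = 13 × 59 + 1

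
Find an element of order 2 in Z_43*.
42 has order 2 mod 43 since 42^{2} ≡ 1 (mod 43) and no smaller power works.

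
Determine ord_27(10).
Powers of 10 mod 27: 10^1≡10, 10^2≡19, 10^3≡1. Order = 3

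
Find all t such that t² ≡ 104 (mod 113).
The square roots of 104 mod 113 are 68 and 45. Verify: 68² = 4624 ≡ 104 (mod 113)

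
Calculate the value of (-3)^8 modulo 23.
(-3) ≡ 20 (mod 23). 8 = 8 (binary 1000). Repeated squaring mod 23: 20^1 ≡ 20; 20^2 ≡ 20² = 400 ≡ 9; 20^4 ≡ 9² = 81 ≡ 12; 20^8 ≡ 12² = 144 ≡ 6. So (-3)^8 ≡ 6 (mod 23).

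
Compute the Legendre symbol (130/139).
(130/139) = 130^{69} mod 139 = -1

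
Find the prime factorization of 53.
53

Divide by primes starting from smallest:
53 ÷ 53 = 1

53 = 53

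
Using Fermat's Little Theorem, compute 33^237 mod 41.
By Fermat: 33^{40} ≡ 1 (mod 41). 237 = 5×40 + 37. So 33^{237} ≡ 33^{37} ≡ 2 (mod 41)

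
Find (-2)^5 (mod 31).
(-2) ≡ 29 (mod 31). 5 = 4 + 1 (binary 101). Repeated squaring mod 31: 29^1 ≡ 29; 29^2 ≡ 29² = 841 ≡ 4; 29^4 ≡ 4² = 16 ≡ 16. Multiply: (-2)^5 ≡ 29^4 × 29^1 ≡ 16 × 29 (mod 31): 16 × 29 = 464 ≡ 30. So (-2)^5 ≡ 30 (mod 31).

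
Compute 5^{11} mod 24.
5

Using successive squaring:
Binary expansion of 11: 1011
Powers of 5 mod 24 (each is the square of the previous):
  5^1 ≡ 5 (mod 24)
  5^2 ≡ 5² = 25 ≡ 1 (mod 24)
  5^4 ≡ 1² = 1 ≡ 1 (mod 24)
  5^8 ≡ 1² = 1 ≡ 1 (mod 24)
11 = 8 + 2 + 1, so 5^11 = 5^8 × 5^2 × 5^1 ≡ 1 × 1 × 5 (mod 24)
Multiplying step by step:
  1 × 1 = 1 ≡ 1 (mod 24)
  1 × 5 = 5 ≡ 5 (mod 24)
Result: 5^11 ≡ 5 (mod 24)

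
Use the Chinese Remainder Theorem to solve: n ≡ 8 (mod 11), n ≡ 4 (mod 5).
19

Using the Chinese Remainder Theorem:
M = product of moduli = 55
For equation 1: M_1 = 5, 5 ≡ 5 (mod 11), inverse of 5 mod 11 is 9 (check: 5 × 9 = 45 ≡ 1 (mod 11))
For equation 2: M_2 = 11, 11 ≡ 1 (mod 5), inverse of 11 mod 5 is 1 (check: 1 × 1 = 1 ≡ 1 (mod 5))
Combine: n ≡ Σ r_i×M_i×(M_i⁻¹ mod m_i) = 8×5×9 + 4×11×1 = 360 + 44 = 404
404 mod 55 = 19
n ≡ 19 (mod 55)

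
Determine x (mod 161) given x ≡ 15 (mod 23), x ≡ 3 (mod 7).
38

Using the Chinese Remainder Theorem:
M = product of moduli = 161
For equation 1: M_1 = 7, 7 ≡ 7 (mod 23), inverse of 7 mod 23 is 10 (check: 7 × 10 = 70 ≡ 1 (mod 23))
For equation 2: M_2 = 23, 23 ≡ 2 (mod 7), inverse of 23 mod 7 is 4 (check: 2 × 4 = 8 ≡ 1 (mod 7))
Combine: x ≡ Σ r_i×M_i×(M_i⁻¹ mod m_i) = 15×7×10 + 3×23×4 = 1050 + 276 = 1326
1326 mod 161 = 38
x ≡ 38 (mod 161)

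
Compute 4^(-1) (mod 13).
4^(-1) ≡ 10 (mod 13). Verification: 4 × 10 = 40 ≡ 1 (mod 13)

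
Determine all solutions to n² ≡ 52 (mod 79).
The square roots of 52 mod 79 are 62 and 17. Verify: 62² = 3844 ≡ 52 (mod 79)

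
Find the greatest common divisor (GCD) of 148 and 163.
1

Using the Euclidean algorithm:
148 = 0 × 163 + 148
163 = 1 × 148 + 15
148 = 9 × 15 + 13
15 = 1 × 13 + 2
13 = 6 × 2 + 1
2 = 2 × 1 + 0

GCD(148, 163) = 1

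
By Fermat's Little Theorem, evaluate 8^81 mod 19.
By Fermat: 8^{18} ≡ 1 (mod 19). 81 = 4×18 + 9. So 8^{81} ≡ 8^{9} ≡ 18 (mod 19)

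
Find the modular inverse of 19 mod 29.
19^(-1) ≡ 26 (mod 29). Verification: 19 × 26 = 494 ≡ 1 (mod 29)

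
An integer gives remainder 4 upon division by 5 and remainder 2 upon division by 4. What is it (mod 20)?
M = 5 × 4 = 20. M₁ = 4, y₁ ≡ 4 (mod 5). M₂ = 5, y₂ ≡ 1 (mod 4). r = 4×4×4 + 2×5×1 ≡ 14 (mod 20). The smallest positive such number is 14.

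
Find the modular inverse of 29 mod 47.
29^(-1) ≡ 13 (mod 47). Verification: 29 × 13 = 377 ≡ 1 (mod 47)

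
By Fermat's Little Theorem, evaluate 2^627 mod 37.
By Fermat: 2^{36} ≡ 1 (mod 37). 627 ≡ 15 (mod 36). So 2^{627} ≡ 2^{15} ≡ 23 (mod 37)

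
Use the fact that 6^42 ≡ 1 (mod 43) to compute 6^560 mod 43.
By Fermat: 6^{42} ≡ 1 (mod 43). 560 ≡ 14 (mod 42). So 6^{560} ≡ 6^{14} ≡ 36 (mod 43)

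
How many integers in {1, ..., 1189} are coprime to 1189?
1120

Prime factorization: 1189 = 29 × 41
Using the formula φ(n) = n × Π(1 - 1/p) for each prime factor p:
φ(1189) = 1189 × (1 - 1/29) × (1 - 1/41)
φ(1189) = 1120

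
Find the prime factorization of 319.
11 × 29

Divide by primes starting from smallest:
319 ÷ 11 = 29
29 ÷ 29 = 1

319 = 11 × 29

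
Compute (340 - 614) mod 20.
6

(340 - 614) = -274
-274 mod 20 = 6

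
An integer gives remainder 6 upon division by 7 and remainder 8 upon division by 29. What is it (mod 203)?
M = 7 × 29 = 203. M₁ = 29, y₁ ≡ 1 (mod 7). M₂ = 7, y₂ ≡ 25 (mod 29). m = 6×29×1 + 8×7×25 ≡ 153 (mod 203). The smallest positive such number is 153.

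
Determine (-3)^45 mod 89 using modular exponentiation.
Using repeated squaring. (-3) ≡ 86 (mod 89). 45 = 32 + 8 + 4 + 1 (binary 101101). Repeated squaring mod 89: 86^1 ≡ 86; 86^2 ≡ 86² = 7396 ≡ 9; 86^4 ≡ 9² = 81 ≡ 81; 86^8 ≡ 81² = 6561 ≡ 64; 86^16 ≡ 64² = 4096 ≡ 2; 86^32 ≡ 2² = 4 ≡ 4. Multiply: (-3)^45 ≡ 86^32 × 86^8 × 86^4 × 86^1 ≡ 4 × 64 × 81 × 86 (mod 89): 4 × 64 = 256 ≡ 78; 78 × 81 = 6318 ≡ 88; 88 × 86 = 7568 ≡ 3. So (-3)^45 ≡ 3 (mod 89).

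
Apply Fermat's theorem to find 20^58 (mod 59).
By Fermat's Little Theorem, 20^{58} ≡ 1 (mod 59) since 59 is prime and gcd(20, 59) = 1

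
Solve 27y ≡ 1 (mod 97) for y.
18

Using Extended Euclidean Algorithm:
gcd(27, 97) = 1
Bezout coefficients: 27 × 18 + 97 × -5 = 1
So 27 × 18 ≡ 1 (mod 97)
The inverse is 18 mod 97 = 18
Verification: 27 × 18 = 486 = 5 × 97 + 1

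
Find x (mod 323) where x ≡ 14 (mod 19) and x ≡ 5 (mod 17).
M = 19 × 17 = 323. M₁ = 17, y₁ ≡ 9 (mod 19). M₂ = 19, y₂ ≡ 9 (mod 17). x = 14×17×9 + 5×19×9 ≡ 90 (mod 323)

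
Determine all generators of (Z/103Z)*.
Primitive roots mod 103: {5, 6, 11, 12, 20, 21, 35, 40, 43, 44, 45, 48, 51, 53, 54, 62, 65, 67, 70, 71, 74, 75, 77, 78, 84, 85, 86, 87, 88, 96, 99, 101}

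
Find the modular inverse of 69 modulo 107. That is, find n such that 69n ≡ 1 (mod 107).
76

Using Extended Euclidean Algorithm:
gcd(69, 107) = 1
Bezout coefficients: 69 × -31 + 107 × 20 = 1
So 69 × -31 ≡ 1 (mod 107)
The inverse is -31 mod 107 = 76
Verification: 69 × 76 = 5244 = 49 × 107 + 1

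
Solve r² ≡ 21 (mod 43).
The square roots of 21 mod 43 are 35 and 8. Verify: 35² = 1225 ≡ 21 (mod 43)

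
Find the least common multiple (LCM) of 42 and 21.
42

First find GCD(42, 21) using the Euclidean algorithm:
42 = 2 × 21 + 0
GCD(42, 21) = 21

LCM formula: LCM(a, b) = (a × b) / GCD(a, b)
LCM(42, 21) = (42 × 21) / 21
LCM(42, 21) = 882 / 21
LCM(42, 21) = 42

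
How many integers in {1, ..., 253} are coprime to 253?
220

Prime factorization: 253 = 11 × 23
Using the formula φ(n) = n × Π(1 - 1/p) for each prime factor p:
φ(253) = 253 × (1 - 1/11) × (1 - 1/23)
φ(253) = 220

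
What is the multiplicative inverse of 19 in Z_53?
14

Using Extended Euclidean Algorithm:
gcd(19, 53) = 1
Bezout coefficients: 19 × 14 + 53 × -5 = 1
So 19 × 14 ≡ 1 (mod 53)
The inverse is 14 mod 53 = 14
Verification: 19 × 14 = 266 = 5 × 53 + 1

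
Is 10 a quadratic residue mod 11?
By Euler's criterion: 10^{5} ≡ 10 (mod 11). Since this equals -1 (≡ 10), 10 is not a QR.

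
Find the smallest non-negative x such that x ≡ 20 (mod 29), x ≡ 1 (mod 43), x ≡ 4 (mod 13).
15825

Using the Chinese Remainder Theorem:
M = product of moduli = 16211
For equation 1: M_1 = 559, 559 ≡ 8 (mod 29), inverse of 559 mod 29 is 11 (check: 8 × 11 = 88 ≡ 1 (mod 29))
For equation 2: M_2 = 377, 377 ≡ 33 (mod 43), inverse of 377 mod 43 is 30 (check: 33 × 30 = 990 ≡ 1 (mod 43))
For equation 3: M_3 = 1247, 1247 ≡ 12 (mod 13), inverse of 1247 mod 13 is 12 (check: 12 × 12 = 144 ≡ 1 (mod 13))
Combine: x ≡ Σ r_i×M_i×(M_i⁻¹ mod m_i) = 20×559×11 + 1×377×30 + 4×1247×12 = 122980 + 11310 + 59856 = 194146
194146 mod 16211 = 15825
x ≡ 15825 (mod 16211)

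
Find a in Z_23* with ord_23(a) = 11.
2 has order 11 mod 23 since 2^{11} ≡ 1 (mod 23) and no smaller power works.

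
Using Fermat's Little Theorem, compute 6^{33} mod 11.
7

By Fermat's Little Theorem, a^(p-1) ≡ 1 (mod p) for prime p and gcd(a, p) = 1
Here p = 11, so 6^10 ≡ 1 (mod 11)
We can reduce the exponent: 33 mod 10 = 3
So 6^33 ≡ 6^3 (mod 11)
Computing: 6^3 mod 11 = 7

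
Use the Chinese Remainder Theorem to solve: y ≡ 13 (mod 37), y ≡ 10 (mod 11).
87

Using the Chinese Remainder Theorem:
M = product of moduli = 407
For equation 1: M_1 = 11, 11 ≡ 11 (mod 37), inverse of 11 mod 37 is 27 (check: 11 × 27 = 297 ≡ 1 (mod 37))
For equation 2: M_2 = 37, 37 ≡ 4 (mod 11), inverse of 37 mod 11 is 3 (check: 4 × 3 = 12 ≡ 1 (mod 11))
Combine: y ≡ Σ r_i×M_i×(M_i⁻¹ mod m_i) = 13×11×27 + 10×37×3 = 3861 + 1110 = 4971
4971 mod 407 = 87
y ≡ 87 (mod 407)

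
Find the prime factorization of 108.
2^2 × 3^3

Divide by primes starting from smallest:
108 ÷ 2 = 54
54 ÷ 2 = 27
27 ÷ 3 = 9
9 ÷ 3 = 3
3 ÷ 3 = 1

108 = 2^2 × 3^3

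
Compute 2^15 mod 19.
Using repeated squaring. 15 = 8 + 4 + 2 + 1 (binary 1111). Repeated squaring mod 19: 2^1 ≡ 2; 2^2 ≡ 2² = 4 ≡ 4; 2^4 ≡ 4² = 16 ≡ 16; 2^8 ≡ 16² = 256 ≡ 9. Multiply: 2^15 = 2^8 × 2^4 × 2^2 × 2^1 ≡ 9 × 16 × 4 × 2 (mod 19): 9 × 16 = 144 ≡ 11; 11 × 4 = 44 ≡ 6; 6 × 2 = 12 ≡ 12. So 2^15 ≡ 12 (mod 19).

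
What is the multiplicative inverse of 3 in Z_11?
3^(-1) ≡ 4 (mod 11). Verification: 3 × 4 = 12 ≡ 1 (mod 11)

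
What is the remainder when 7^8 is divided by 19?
8 = 8 (binary 1000). Repeated squaring mod 19: 7^1 ≡ 7; 7^2 ≡ 7² = 49 ≡ 11; 7^4 ≡ 11² = 121 ≡ 7; 7^8 ≡ 7² = 49 ≡ 11. So 7^8 ≡ 11 (mod 19).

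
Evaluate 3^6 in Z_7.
6 = 4 + 2 (binary 110). Repeated squaring mod 7: 3^1 ≡ 3; 3^2 ≡ 3² = 9 ≡ 2; 3^4 ≡ 2² = 4 ≡ 4. Multiply: 3^6 = 3^4 × 3^2 ≡ 4 × 2 (mod 7): 4 × 2 = 8 ≡ 1. So 3^6 ≡ 1 (mod 7).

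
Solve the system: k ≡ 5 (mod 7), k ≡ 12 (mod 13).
M = 7 × 13 = 91. M₁ = 13, y₁ ≡ 6 (mod 7). M₂ = 7, y₂ ≡ 2 (mod 13). k = 5×13×6 + 12×7×2 ≡ 12 (mod 91)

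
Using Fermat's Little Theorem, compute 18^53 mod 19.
By Fermat: 18^{18} ≡ 1 (mod 19). 53 = 2×18 + 17. So 18^{53} ≡ 18^{17} ≡ 18 (mod 19)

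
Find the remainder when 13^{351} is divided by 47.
By Fermat: 13^{46} ≡ 1 (mod 47). 351 = 7×46 + 29. So 13^{351} ≡ 13^{29} ≡ 44 (mod 47)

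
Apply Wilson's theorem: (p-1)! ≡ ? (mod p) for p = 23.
By Wilson's theorem, (22)! ≡ -1 ≡ 22 (mod 23)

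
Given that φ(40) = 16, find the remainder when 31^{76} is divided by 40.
By Euler: 31^{16} ≡ 1 (mod 40) since gcd(31, 40) = 1. 76 = 4×16 + 12. So 31^{76} ≡ 31^{12} ≡ 1 (mod 40)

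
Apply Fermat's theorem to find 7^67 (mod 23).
By Fermat: 7^{22} ≡ 1 (mod 23). 67 = 3×22 + 1. So 7^{67} ≡ 7^{1} ≡ 7 (mod 23)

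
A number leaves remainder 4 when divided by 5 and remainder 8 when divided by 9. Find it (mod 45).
M = 5 × 9 = 45. M₁ = 9, y₁ ≡ 4 (mod 5). M₂ = 5, y₂ ≡ 2 (mod 9). k = 4×9×4 + 8×5×2 ≡ 44 (mod 45)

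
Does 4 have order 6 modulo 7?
p - 1 = 6 has prime divisors 2, 3. Check 4^(6/q) mod 7 for each: 4^(6/2) = 4^3 ≡ 1, 4^(6/3) = 4^2 ≡ 2 (mod 7). Since 4^3 ≡ 1 (mod 7), the order of 4 divides 3 (in fact the order is 3) ≠ 6, so it is not a primitive root.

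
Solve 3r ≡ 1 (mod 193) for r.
3^(-1) ≡ 129 (mod 193). Verification: 3 × 129 = 387 ≡ 1 (mod 193)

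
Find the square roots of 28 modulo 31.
The square roots of 28 mod 31 are 20 and 11. Verify: 20² = 400 ≡ 28 (mod 31)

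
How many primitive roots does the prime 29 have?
Number of primitive roots mod 29 = φ(28) = 12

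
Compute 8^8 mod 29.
8 = 8 (binary 1000). Repeated squaring mod 29: 8^1 ≡ 8; 8^2 ≡ 8² = 64 ≡ 6; 8^4 ≡ 6² = 36 ≡ 7; 8^8 ≡ 7² = 49 ≡ 20. So 8^8 ≡ 20 (mod 29).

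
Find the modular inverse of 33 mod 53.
33^(-1) ≡ 45 (mod 53). Verification: 33 × 45 = 1485 ≡ 1 (mod 53)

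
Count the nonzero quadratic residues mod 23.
For prime 23, there are (p-1)/2 = (23-1)/2 = 11 quadratic residues (excluding 0).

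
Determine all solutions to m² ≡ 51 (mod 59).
The square roots of 51 mod 59 are 46 and 13. Verify: 46² = 2116 ≡ 51 (mod 59)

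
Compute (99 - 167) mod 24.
4

(99 - 167) = -68
-68 mod 24 = 4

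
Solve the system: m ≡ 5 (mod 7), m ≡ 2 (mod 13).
M = 7 × 13 = 91. M₁ = 13, y₁ ≡ 6 (mod 7). M₂ = 7, y₂ ≡ 2 (mod 13). m = 5×13×6 + 2×7×2 ≡ 54 (mod 91)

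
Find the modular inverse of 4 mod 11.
4^(-1) ≡ 3 (mod 11). Verification: 4 × 3 = 12 ≡ 1 (mod 11)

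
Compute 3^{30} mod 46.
29

Using successive squaring:
Binary expansion of 30: 11110
Powers of 3 mod 46 (each is the square of the previous):
  3^1 ≡ 3 (mod 46)
  3^2 ≡ 3² = 9 ≡ 9 (mod 46)
  3^4 ≡ 9² = 81 ≡ 35 (mod 46)
  3^8 ≡ 35² = 1225 ≡ 29 (mod 46)
  3^16 ≡ 29² = 841 ≡ 13 (mod 46)
30 = 16 + 8 + 4 + 2, so 3^30 = 3^16 × 3^8 × 3^4 × 3^2 ≡ 13 × 29 × 35 × 9 (mod 46)
Multiplying step by step:
  13 × 29 = 377 ≡ 9 (mod 46)
  9 × 35 = 315 ≡ 39 (mod 46)
  39 × 9 = 351 ≡ 29 (mod 46)
Result: 3^30 ≡ 29 (mod 46)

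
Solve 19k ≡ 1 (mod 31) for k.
19^(-1) ≡ 18 (mod 31). Verification: 19 × 18 = 342 ≡ 1 (mod 31)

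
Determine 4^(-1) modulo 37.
4^(-1) ≡ 28 (mod 37). Verification: 4 × 28 = 112 ≡ 1 (mod 37)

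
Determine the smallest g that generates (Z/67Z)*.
2

A primitive root g modulo p has order p-1 = 66
Prime divisors of 66: [2, 3, 11]
g is a primitive root iff g^(66/q) ≢ 1 (mod 67) for each prime divisor q
Testing small values:
  g = 2: 2^33 ≡ 66, 2^22 ≡ 37, 2^6 ≡ 64 (mod 67) → none is 1, primitive root!
The smallest primitive root is 2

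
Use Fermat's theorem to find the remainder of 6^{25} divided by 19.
9

By Fermat's Little Theorem, a^(p-1) ≡ 1 (mod p) for prime p and gcd(a, p) = 1
Here p = 19, so 6^18 ≡ 1 (mod 19)
We can reduce the exponent: 25 mod 18 = 7
So 6^25 ≡ 6^7 (mod 19)
Computing: 6^7 mod 19 = 9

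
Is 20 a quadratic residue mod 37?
By Euler's criterion: 20^{18} ≡ 36 (mod 37). Since this equals -1 (≡ 36), 20 is not a QR.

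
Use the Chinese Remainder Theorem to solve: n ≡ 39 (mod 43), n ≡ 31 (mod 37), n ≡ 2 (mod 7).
6876

Using the Chinese Remainder Theorem:
M = product of moduli = 11137
For equation 1: M_1 = 259, 259 ≡ 1 (mod 43), inverse of 259 mod 43 is 1 (check: 1 × 1 = 1 ≡ 1 (mod 43))
For equation 2: M_2 = 301, 301 ≡ 5 (mod 37), inverse of 301 mod 37 is 15 (check: 5 × 15 = 75 ≡ 1 (mod 37))
For equation 3: M_3 = 1591, 1591 ≡ 2 (mod 7), inverse of 1591 mod 7 is 4 (check: 2 × 4 = 8 ≡ 1 (mod 7))
Combine: n ≡ Σ r_i×M_i×(M_i⁻¹ mod m_i) = 39×259×1 + 31×301×15 + 2×1591×4 = 10101 + 139965 + 12728 = 162794
162794 mod 11137 = 6876
n ≡ 6876 (mod 11137)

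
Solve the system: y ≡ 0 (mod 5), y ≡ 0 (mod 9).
M = 5 × 9 = 45. M₁ = 9, y₁ ≡ 4 (mod 5). M₂ = 5, y₂ ≡ 2 (mod 9). y = 0×9×4 + 0×5×2 ≡ 0 (mod 45)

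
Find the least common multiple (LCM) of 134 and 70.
4690

First find GCD(134, 70) using the Euclidean algorithm:
134 = 1 × 70 + 64
70 = 1 × 64 + 6
64 = 10 × 6 + 4
6 = 1 × 4 + 2
4 = 2 × 2 + 0
GCD(134, 70) = 2

LCM formula: LCM(a, b) = (a × b) / GCD(a, b)
LCM(134, 70) = (134 × 70) / 2
LCM(134, 70) = 9380 / 2
LCM(134, 70) = 4690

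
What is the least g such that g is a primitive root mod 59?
p - 1 = 58 has prime divisors 2, 29. h is a primitive root mod 59 iff h^(58/q) ≢ 1 (mod 59) for each such q.
h = 2: 2^29 ≡ 58, 2^2 ≡ 4 (mod 59); none is 1, so 2 has order 58 and is a primitive root.
The smallest primitive root mod 59 is g = 2.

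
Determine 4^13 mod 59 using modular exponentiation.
Using repeated squaring. 13 = 8 + 4 + 1 (binary 1101). Repeated squaring mod 59: 4^1 ≡ 4; 4^2 ≡ 4² = 16 ≡ 16; 4^4 ≡ 16² = 256 ≡ 20; 4^8 ≡ 20² = 400 ≡ 46. Multiply: 4^13 = 4^8 × 4^4 × 4^1 ≡ 46 × 20 × 4 (mod 59): 46 × 20 = 920 ≡ 35; 35 × 4 = 140 ≡ 22. So 4^13 ≡ 22 (mod 59).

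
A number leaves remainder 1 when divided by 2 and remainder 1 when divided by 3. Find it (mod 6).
M = 2 × 3 = 6. M₁ = 3, y₁ ≡ 1 (mod 2). M₂ = 2, y₂ ≡ 2 (mod 3). x = 1×3×1 + 1×2×2 ≡ 1 (mod 6)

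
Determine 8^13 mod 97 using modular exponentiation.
Using repeated squaring. 13 = 8 + 4 + 1 (binary 1101). Repeated squaring mod 97: 8^1 ≡ 8; 8^2 ≡ 8² = 64 ≡ 64; 8^4 ≡ 64² = 4096 ≡ 22; 8^8 ≡ 22² = 484 ≡ 96. Multiply: 8^13 = 8^8 × 8^4 × 8^1 ≡ 96 × 22 × 8 (mod 97): 96 × 22 = 2112 ≡ 75; 75 × 8 = 600 ≡ 18. So 8^13 ≡ 18 (mod 97).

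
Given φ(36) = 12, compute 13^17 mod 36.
By Euler: 13^{12} ≡ 1 (mod 36) since gcd(13, 36) = 1. 17 = 1×12 + 5. So 13^{17} ≡ 13^{5} ≡ 25 (mod 36)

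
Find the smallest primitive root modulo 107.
2

A primitive root g modulo p has order p-1 = 106
Prime divisors of 106: [2, 53]
g is a primitive root iff g^(106/q) ≢ 1 (mod 107) for each prime divisor q
Testing small values:
  g = 2: 2^53 ≡ 106, 2^2 ≡ 4 (mod 107) → none is 1, primitive root!
The smallest primitive root is 2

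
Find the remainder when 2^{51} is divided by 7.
By Fermat: 2^{6} ≡ 1 (mod 7). 51 = 8×6 + 3. So 2^{51} ≡ 2^{3} ≡ 1 (mod 7)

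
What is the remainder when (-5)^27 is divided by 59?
Using repeated squaring. (-5) ≡ 54 (mod 59). 27 = 16 + 8 + 2 + 1 (binary 11011). Repeated squaring mod 59: 54^1 ≡ 54; 54^2 ≡ 54² = 2916 ≡ 25; 54^4 ≡ 25² = 625 ≡ 35; 54^8 ≡ 35² = 1225 ≡ 45; 54^16 ≡ 45² = 2025 ≡ 19. Multiply: (-5)^27 ≡ 54^16 × 54^8 × 54^2 × 54^1 ≡ 19 × 45 × 25 × 54 (mod 59): 19 × 45 = 855 ≡ 29; 29 × 25 = 725 ≡ 17; 17 × 54 = 918 ≡ 33. So (-5)^27 ≡ 33 (mod 59).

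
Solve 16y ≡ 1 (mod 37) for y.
16^(-1) ≡ 7 (mod 37). Verification: 16 × 7 = 112 ≡ 1 (mod 37)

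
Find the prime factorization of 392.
2^3 × 7^2

Divide by primes starting from smallest:
392 ÷ 2 = 196
196 ÷ 2 = 98
98 ÷ 2 = 49
49 ÷ 7 = 7
7 ÷ 7 = 1

392 = 2^3 × 7^2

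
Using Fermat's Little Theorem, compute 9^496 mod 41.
By Fermat: 9^{40} ≡ 1 (mod 41). 496 ≡ 16 (mod 40). So 9^{496} ≡ 9^{16} ≡ 1 (mod 41)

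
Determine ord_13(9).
Powers of 9 mod 13: 9^1≡9, 9^2≡3, 9^3≡1. Order = 3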